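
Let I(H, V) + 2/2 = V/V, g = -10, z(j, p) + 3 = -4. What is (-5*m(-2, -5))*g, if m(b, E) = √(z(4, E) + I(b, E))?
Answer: 50*I*√7 ≈ 132.29*I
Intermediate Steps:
z(j, p) = -7 (z(j, p) = -3 - 4 = -7)
I(H, V) = 0 (I(H, V) = -1 + V/V = -1 + 1 = 0)
m(b, E) = I*√7 (m(b, E) = √(-7 + 0) = √(-7) = I*√7)
(-5*m(-2, -5))*g = -5*I*√7*(-10) = 50*I*√7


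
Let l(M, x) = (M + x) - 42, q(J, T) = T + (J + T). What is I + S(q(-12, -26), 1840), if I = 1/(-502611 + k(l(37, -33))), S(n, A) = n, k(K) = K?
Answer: -32169537/502649 ≈ -64.000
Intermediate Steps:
q(J, T) = J + 2*T
l(M, x) = -42 + M + x
I = -1/502649 (I = 1/(-502611 + (-42 + 37 - 33)) = 1/(-502611 - 38) = 1/(-502649) = -1/502649 ≈ -1.9895e-6)
I + S(q(-12, -26), 1840) = -1/502649 + (-12 + 2*(-26)) = -1/502649 + (-12 - 52) = -1/502649 - 64 = -32169537/502649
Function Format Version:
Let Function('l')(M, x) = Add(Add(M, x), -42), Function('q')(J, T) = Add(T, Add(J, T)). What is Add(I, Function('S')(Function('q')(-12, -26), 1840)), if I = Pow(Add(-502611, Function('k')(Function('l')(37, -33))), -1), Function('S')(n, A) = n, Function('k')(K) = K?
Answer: Rational(-32169537, 502649) ≈ -64.000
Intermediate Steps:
Function('q')(J, T) = Add(J, Mul(2, T))
Function('l')(M, x) = Add(-42, M, x)
I = Rational(-1, 502649) (I = Pow(Add(-502611, Add(-42, 37, -33)), -1) = Pow(Add(-502611, -38), -1) = Pow(-502649, -1) = Rational(-1, 502649) ≈ -1.9895e-6)
Add(I, Function('S')(Function('q')(-12, -26), 1840)) = Add(Rational(-1, 502649), Add(-12, Mul(2, -26))) = Add(Rational(-1, 502649), Add(-12, -52)) = Add(Rational(-1, 502649), -64) = Rational(-32169537, 502649)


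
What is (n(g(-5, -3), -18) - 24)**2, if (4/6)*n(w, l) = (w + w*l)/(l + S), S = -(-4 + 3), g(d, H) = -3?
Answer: 3249/4 ≈ 812.25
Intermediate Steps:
S = 1 (S = -1*(-1) = 1)
n(w, l) = 3*(w + l*w)/(2*(1 + l)) (n(w, l) = 3*((w + w*l)/(l + 1))/2 = 3*((w + l*w)/(1 + l))/2 = 3*(w + l*w)/(2*(1 + l)))
(n(g(-5, -3), -18) - 24)**2 = ((3/2)*(-3) - 24)**2 = (-9/2 - 24)**2 = (-57/2)**2 = 3249/4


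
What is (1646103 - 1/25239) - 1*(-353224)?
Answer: 50461014152/25239 ≈ 1.9993e+6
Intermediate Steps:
(1646103 - 1/25239) - 1*(-353224) = (1646103 - 1*1/25239) + 353224 = (1646103 - 1/25239) + 353224 = 41545993616/25239 + 353224 = 50461014152/25239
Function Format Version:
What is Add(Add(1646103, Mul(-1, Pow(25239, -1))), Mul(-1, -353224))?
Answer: Rational(50461014152, 25239) ≈ 1.9993e+6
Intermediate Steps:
Add(Add(1646103, Mul(-1, Pow(25239, -1))), Mul(-1, -353224)) = Add(Add(1646103, Mul(-1, Rational(1, 25239))), 353224) = Add(Add(1646103, Rational(-1, 25239)), 353224) = Add(Rational(41545993616, 25239), 353224) = Rational(50461014152, 25239)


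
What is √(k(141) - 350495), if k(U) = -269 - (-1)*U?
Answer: I*√350623 ≈ 592.13*I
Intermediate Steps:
k(U) = -269 + U
√(k(141) - 350495) = √((-269 + 141) - 350495) = √(-128 - 350495) = √(-350623) = I*√350623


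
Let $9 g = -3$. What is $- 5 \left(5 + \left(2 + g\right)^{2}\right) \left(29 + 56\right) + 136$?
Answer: $- \frac{28526}{9} \approx -3169.6$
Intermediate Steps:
$g = - \frac{1}{3}$ ($g = \frac{1}{9} \left(-3\right) = - \frac{1}{3} \approx -0.33333$)
$- 5 \left(5 + \left(2 + g\right)^{2}\right) \left(29 + 56\right) + 136 = - 5 \left(5 + \left(2 - \frac{1}{3}\right)^{2}\right) \left(29 + 56\right) + 136 = - 5 \left(5 + \left(\frac{5}{3}\right)^{2}\right) 85 + 136 = - 5 \left(5 + \frac{25}{9}\right) 85 + 136 = \left(-5\right) \frac{70}{9} \cdot 85 + 136 = \left(- \frac{350}{9}\right) 85 + 136 = - \frac{29750}{9} + 136 = - \frac{28526}{9}$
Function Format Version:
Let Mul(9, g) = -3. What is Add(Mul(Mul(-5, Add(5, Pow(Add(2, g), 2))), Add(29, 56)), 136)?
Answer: Rational(-28526, 9) ≈ -3169.6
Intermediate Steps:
g = Rational(-1, 3) (g = Mul(Rational(1, 9), -3) = Rational(-1, 3) ≈ -0.33333)
Add(Mul(Mul(-5, Add(5, Pow(Add(2, g), 2))), Add(29, 56)), 136) = Add(Mul(Mul(-5, Add(5, Pow(Add(2, Rational(-1, 3)), 2))), Add(29, 56)), 136) = Add(Mul(Mul(-5, Add(5, Pow(Rational(5, 3), 2))), 85), 136) = Add(Mul(Mul(-5, Add(5, Rational(25, 9))), 85), 136) = Add(Mul(Mul(-5, Rational(70, 9)), 85), 136) = Add(Mul(Rational(-350, 9), 85), 136) = Add(Rational(-29750, 9), 136) = Rational(-28526, 9)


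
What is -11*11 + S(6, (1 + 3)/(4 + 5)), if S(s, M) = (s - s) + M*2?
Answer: -1081/9 ≈ -120.11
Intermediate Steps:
S(s, M) = 2*M (S(s, M) = 0 + 2*M = 2*M)
-11*11 + S(6, (1 + 3)/(4 + 5)) = -11*11 + 2*((1 + 3)/(4 + 5)) = -121 + 2*(4/9) = -121 + 8/9 = -1081/9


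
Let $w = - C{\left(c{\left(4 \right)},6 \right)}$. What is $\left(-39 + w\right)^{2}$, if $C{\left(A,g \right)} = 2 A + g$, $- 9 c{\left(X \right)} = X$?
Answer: $\frac{157609}{81} \approx 1945.8$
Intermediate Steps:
$c{\left(X \right)} = - \frac{X}{9}$
$C{\left(A,g \right)} = g + 2 A$
$w = - \frac{46}{9}$ ($w = - (6 + 2 \left(\left(- \frac{1}{9}\right) 4\right)) = - (6 + 2 \left(- \frac{4}{9}\right)) = - (6 - \frac{8}{9}) = \left(-1\right) \frac{46}{9} = - \frac{46}{9} \approx -5.1111$)
$\left(-39 + w\right)^{2} = \left(-39 - \frac{46}{9}\right)^{2} = \left(- \frac{397}{9}\right)^{2} = \frac{157609}{81}$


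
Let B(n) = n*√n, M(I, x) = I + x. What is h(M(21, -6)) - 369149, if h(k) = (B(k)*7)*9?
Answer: -369149 + 945*√15 ≈ -3.6549e+5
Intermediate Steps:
B(n) = n^(3/2)
h(k) = 63*k^(3/2) (h(k) = (k^(3/2)*7)*9 = (7*k^(3/2))*9 = 63*k^(3/2))
h(M(21, -6)) - 369149 = 63*(21 - 6)^(3/2) - 369149 = 63*15^(3/2) - 369149 = 63*(15*√15) - 369149 = 945*√15 - 369149 = -369149 + 945*√15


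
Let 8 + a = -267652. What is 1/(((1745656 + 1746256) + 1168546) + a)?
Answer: 1/4392798 ≈ 2.2765e-7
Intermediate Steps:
a = -267660 (a = -8 - 267652 = -267660)
1/(((1745656 + 1746256) + 1168546) + a) = 1/(((1745656 + 1746256) + 1168546) - 267660) = 1/((3491912 + 1168546) - 267660) = 1/(4660458 - 267660) = 1/4392798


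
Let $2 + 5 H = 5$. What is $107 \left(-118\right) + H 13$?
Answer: $- \frac{63091}{5} \approx -12618.0$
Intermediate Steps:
$H = \frac{3}{5}$ ($H = - \frac{2}{5} + \frac{1}{5} \cdot 5 = - \frac{2}{5} + 1 = \frac{3}{5} \approx 0.6$)
$107 \left(-118\right) + H 13 = 107 \left(-118\right) + \frac{3}{5} \cdot 13 = -12626 + \frac{39}{5} = - \frac{63091}{5}$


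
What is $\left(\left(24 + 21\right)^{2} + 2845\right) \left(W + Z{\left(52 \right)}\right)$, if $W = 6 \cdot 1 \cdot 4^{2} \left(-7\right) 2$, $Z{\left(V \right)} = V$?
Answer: $-6292040$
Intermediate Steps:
$W = -1344$ ($W = 6 \cdot 16 \left(-7\right) 2 = 96 \left(-7\right) 2 = \left(-672\right) 2 = -1344$)
$\left(\left(24 + 21\right)^{2} + 2845\right) \left(W + Z{\left(52 \right)}\right) = \left(\left(24 + 21\right)^{2} + 2845\right) \left(-1344 + 52\right) = \left(45^{2} + 2845\right) \left(-1292\right) = \left(2025 + 2845\right) \left(-1292\right) = 4870 \left(-1292\right) = -6292040$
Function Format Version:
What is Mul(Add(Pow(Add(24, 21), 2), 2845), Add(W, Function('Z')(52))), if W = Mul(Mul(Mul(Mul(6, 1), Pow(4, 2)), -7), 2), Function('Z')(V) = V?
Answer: -6292040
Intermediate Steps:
W = -1344 (W = Mul(Mul(Mul(6, 16), -7), 2) = Mul(Mul(96, -7), 2) = Mul(-672, 2) = -1344)
Mul(Add(Pow(Add(24, 21), 2), 2845), Add(W, Function('Z')(52))) = Mul(Add(Pow(Add(24, 21), 2), 2845), Add(-1344, 52)) = Mul(Add(Pow(45, 2), 2845), -1292) = Mul(Add(2025, 2845), -1292) = Mul(4870, -1292) = -6292040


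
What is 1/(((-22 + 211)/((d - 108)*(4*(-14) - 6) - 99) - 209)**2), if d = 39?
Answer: 39601/1729062724 ≈ 2.2903e-5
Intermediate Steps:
1/(((-22 + 211)/((d - 108)*(4*(-14) - 6) - 99) - 209)**2) = 1/(((-22 + 211)/((39 - 108)*(4*(-14) - 6) - 99) - 209)**2) = 1/((189/(-69*(-56 - 6) - 99) - 209)**2) = 1/((189/(-69*(-62) - 99) - 209)**2) = 1/((189/(4278 - 99) - 209)**2) = 1/((189/4179 - 209)**2) = 1/((189*(1/4179) - 209)**2) = 1/((9/199 - 209)**2) = 1/((-41582/199)**2) = 1/(1729062724/39601) = 39601/1729062724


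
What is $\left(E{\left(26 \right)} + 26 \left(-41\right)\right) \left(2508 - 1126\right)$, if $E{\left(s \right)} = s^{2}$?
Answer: $-538980$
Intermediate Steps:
$\left(E{\left(26 \right)} + 26 \left(-41\right)\right) \left(2508 - 1126\right) = \left(26^{2} + 26 \left(-41\right)\right) \left(2508 - 1126\right) = \left(676 - 1066\right) 1382 = \left(-390\right) 1382 = -538980$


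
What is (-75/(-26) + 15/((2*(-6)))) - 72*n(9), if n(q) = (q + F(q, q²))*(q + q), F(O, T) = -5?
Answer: -269483/52 ≈ -5182.4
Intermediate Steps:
n(q) = 2*q*(-5 + q) (n(q) = (q - 5)*(q + q) = (-5 + q)*(2*q) = 2*q*(-5 + q))
(-75/(-26) + 15/((2*(-6)))) - 72*n(9) = (-75/(-26) + 15/((2*(-6)))) - 144*9*(-5 + 9) = (-75*(-1/26) + 15/(-12)) - 144*9*4 = (75/26 + 15*(-1/12)) - 72*72 = (75/26 - 5/4) - 5184 = 85/52 - 5184 = -269483/52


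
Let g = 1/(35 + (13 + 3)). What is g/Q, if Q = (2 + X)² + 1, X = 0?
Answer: 1/255 ≈ 0.0039216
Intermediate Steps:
g = 1/51 (g = 1/(35 + 16) = 1/51 ≈ 0.019608)
Q = 5 (Q = (2 + 0)² + 1 = 2² + 1 = 4 + 1 = 5)
g/Q = (1/51)/5 = (⅕)*(1/51) = 1/255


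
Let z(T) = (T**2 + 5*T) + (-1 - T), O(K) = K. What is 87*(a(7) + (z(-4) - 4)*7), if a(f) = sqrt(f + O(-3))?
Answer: -2871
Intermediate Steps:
a(f) = sqrt(-3 + f) (a(f) = sqrt(f - 3) = sqrt(-3 + f))
z(T) = -1 + T**2 + 4*T
87*(a(7) + (z(-4) - 4)*7) = 87*(sqrt(-3 + 7) + ((-1 + (-4)**2 + 4*(-4)) - 4)*7) = 87*(sqrt(4) + ((-1 + 16 - 16) - 4)*7) = 87*(2 + (-1 - 4)*7) = 87*(2 - 5*7) = 87*(2 - 35) = 87*(-33) = -2871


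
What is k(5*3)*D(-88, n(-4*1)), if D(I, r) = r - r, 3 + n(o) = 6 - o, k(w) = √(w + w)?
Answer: 0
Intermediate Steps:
k(w) = √2*√w (k(w) = √(2*w) = √2*√w)
n(o) = 3 - o (n(o) = -3 + (6 - o) = 3 - o)
D(I, r) = 0
k(5*3)*D(-88, n(-4*1)) = (√2*√(5*3))*0 = (√2*√15)*0 = √30*0 = 0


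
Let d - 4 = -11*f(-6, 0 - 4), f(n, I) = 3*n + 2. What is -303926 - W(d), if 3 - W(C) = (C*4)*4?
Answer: -301049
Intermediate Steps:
f(n, I) = 2 + 3*n
d = 180 (d = 4 - 11*(2 + 3*(-6)) = 4 - 11*(2 - 18) = 4 - 11*(-16) = 4 + 176 = 180)
W(C) = 3 - 16*C (W(C) = 3 - C*4*4 = 3 - 4*C*4 = 3 - 16*C)
-303926 - W(d) = -303926 - (3 - 16*180) = -303926 - (3 - 2880) = -303926 - 1*(-2877) = -303926 + 2877 = -301049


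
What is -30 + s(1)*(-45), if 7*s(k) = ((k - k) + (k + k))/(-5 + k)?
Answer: -375/14 ≈ -26.786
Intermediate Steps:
s(k) = 2*k/(7*(-5 + k)) (s(k) = (((k - k) + (k + k))/(-5 + k))/7 = ((0 + 2*k)/(-5 + k))/7 = ((2*k)/(-5 + k))/7 = (2*k/(-5 + k))/7 = 2*k/(7*(-5 + k)))
-30 + s(1)*(-45) = -30 + ((2/7)*1/(-5 + 1))*(-45) = -30 + ((2/7)*1/(-4))*(-45) = -30 + ((2/7)*1*(-1/4))*(-45) = -30 - 1/14*(-45) = -30 + 45/14 = -375/14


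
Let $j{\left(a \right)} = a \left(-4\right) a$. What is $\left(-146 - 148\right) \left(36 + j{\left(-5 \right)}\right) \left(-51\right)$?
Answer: $-959616$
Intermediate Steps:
$j{\left(a \right)} = - 4 a^{2}$ ($j{\left(a \right)} = - 4 a a = - 4 a^{2}$)
$\left(-146 - 148\right) \left(36 + j{\left(-5 \right)}\right) \left(-51\right) = \left(-146 - 148\right) \left(36 - 4 \left(-5\right)^{2}\right) \left(-51\right) = - 294 \left(36 - 100\right) \left(-51\right) = \left(-294\right) \left(-64\right) \left(-51\right) = 18816 \left(-51\right) = -959616$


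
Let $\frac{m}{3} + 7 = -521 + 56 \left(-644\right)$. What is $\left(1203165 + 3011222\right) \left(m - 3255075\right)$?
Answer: $-14180784311337$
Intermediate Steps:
$m = -109776$ ($m = -21 + 3 \left(-521 + 56 \left(-644\right)\right) = -21 + 3 \left(-521 - 36064\right) = -21 + 3 \left(-36585\right) = -21 - 109755 = -109776$)
$\left(1203165 + 3011222\right) \left(m - 3255075\right) = \left(1203165 + 3011222\right) \left(-109776 - 3255075\right) = 4214387 \left(-3364851\right) = -14180784311337$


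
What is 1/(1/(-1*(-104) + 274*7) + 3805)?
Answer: 2022/7693711 ≈ 0.00026281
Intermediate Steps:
1/(1/(-1*(-104) + 274*7) + 3805) = 1/(1/(104 + 1918) + 3805) = 1/(1/2022 + 3805) = 1/(7693711/2022) = 2022/7693711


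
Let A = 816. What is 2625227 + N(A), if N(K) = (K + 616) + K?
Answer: 2627475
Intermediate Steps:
N(K) = 616 + 2*K (N(K) = (616 + K) + K = 616 + 2*K)
2625227 + N(A) = 2625227 + (616 + 2*816) = 2625227 + (616 + 1632) = 2625227 + 2248 = 2627475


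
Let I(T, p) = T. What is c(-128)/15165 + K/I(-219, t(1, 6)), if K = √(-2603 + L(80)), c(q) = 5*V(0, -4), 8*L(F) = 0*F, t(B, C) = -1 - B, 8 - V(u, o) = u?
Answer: 8/3033 - I*√2603/219 ≈ 0.0026377 - 0.23297*I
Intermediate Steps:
V(u, o) = 8 - u
L(F) = 0 (L(F) = (0*F)/8 = (⅛)*0 = 0)
c(q) = 40 (c(q) = 5*(8 - 1*0) = 5*(8 + 0) = 5*8 = 40)
K = I*√2603 (K = √(-2603 + 0) = √(-2603) = I*√2603 ≈ 51.02*I)
c(-128)/15165 + K/I(-219, t(1, 6)) = 40/15165 + (I*√2603)/(-219) = 40*(1/15165) + (I*√2603)*(-1/219) = 8/3033 - I*√2603/219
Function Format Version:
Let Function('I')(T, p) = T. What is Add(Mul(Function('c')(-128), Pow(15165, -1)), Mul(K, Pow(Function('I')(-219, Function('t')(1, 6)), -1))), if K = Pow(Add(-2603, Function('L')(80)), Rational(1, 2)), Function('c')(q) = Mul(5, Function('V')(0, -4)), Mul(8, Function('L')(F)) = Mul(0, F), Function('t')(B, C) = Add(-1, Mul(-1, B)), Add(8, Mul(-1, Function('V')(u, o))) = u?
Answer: Add(Rational(8, 3033), Mul(Rational(-1, 219), I, Pow(2603, Rational(1, 2)))) ≈ Add(0.0026377, Mul(-0.23297, I))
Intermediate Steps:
Function('V')(u, o) = Add(8, Mul(-1, u))
Function('L')(F) = 0 (Function('L')(F) = Mul(Rational(1, 8), Mul(0, F)) = Mul(Rational(1, 8), 0) = 0)
Function('c')(q) = 40 (Function('c')(q) = Mul(5, Add(8, Mul(-1, 0))) = Mul(5, Add(8, 0)) = Mul(5, 8) = 40)
K = Mul(I, Pow(2603, Rational(1, 2))) (K = Pow(Add(-2603, 0), Rational(1, 2)) = Pow(-2603, Rational(1, 2)) = Mul(I, Pow(2603, Rational(1, 2))) ≈ Mul(51.020, I))
Add(Mul(Function('c')(-128), Pow(15165, -1)), Mul(K, Pow(Function('I')(-219, Function('t')(1, 6)), -1))) = Add(Mul(40, Pow(15165, -1)), Mul(Mul(I, Pow(2603, Rational(1, 2))), Pow(-219, -1))) = Add(Mul(40, Rational(1, 15165)), Mul(Mul(I, Pow(2603, Rational(1, 2))), Rational(-1, 219))) = Add(Rational(8, 3033), Mul(Rational(-1, 219), I, Pow(2603, Rational(1, 2))))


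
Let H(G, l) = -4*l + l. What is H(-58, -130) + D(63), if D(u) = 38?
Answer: 428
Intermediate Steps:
H(G, l) = -3*l
H(-58, -130) + D(63) = -3*(-130) + 38 = 390 + 38 = 428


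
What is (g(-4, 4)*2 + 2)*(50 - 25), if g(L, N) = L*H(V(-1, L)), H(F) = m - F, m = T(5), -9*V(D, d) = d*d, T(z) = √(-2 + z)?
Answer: -2750/9 - 200*√3 ≈ -651.97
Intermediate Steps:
V(D, d) = -d²/9 (V(D, d) = -d*d/9 = -d²/9)
m = √3 (m = √(-2 + 5) = √3 ≈ 1.7320)
H(F) = √3 - F
g(L, N) = L*(√3 + L²/9) (g(L, N) = L*(√3 - (-1)*L²/9) = L*(√3 + L²/9))
(g(-4, 4)*2 + 2)*(50 - 25) = (-4*(√3 + (⅑)*(-4)²)*2 + 2)*(50 - 25) = (-4*(√3 + (⅑)*16)*2 + 2)*25 = (-4*(√3 + 16/9)*2 + 2)*25 = (-4*(16/9 + √3)*2 + 2)*25 = ((-64/9 - 4*√3)*2 + 2)*25 = ((-128/9 - 8*√3) + 2)*25 = (-110/9 - 8*√3)*25 = -2750/9 - 200*√3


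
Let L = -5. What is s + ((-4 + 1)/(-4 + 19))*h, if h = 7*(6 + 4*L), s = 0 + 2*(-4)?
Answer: 58/5 ≈ 11.600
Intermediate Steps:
s = -8 (s = 0 - 8 = -8)
h = -98 (h = 7*(6 + 4*(-5)) = 7*(6 - 20) = 7*(-14) = -98)
s + ((-4 + 1)/(-4 + 19))*h = -8 + ((-4 + 1)/(-4 + 19))*(-98) = -8 - 3/15*(-98) = -8 - 3*1/15*(-98) = -8 - ⅕*(-98) = -8 + 98/5 = 58/5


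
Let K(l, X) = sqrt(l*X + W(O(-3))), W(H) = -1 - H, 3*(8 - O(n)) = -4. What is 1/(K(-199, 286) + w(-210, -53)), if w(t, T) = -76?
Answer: -228/188101 - I*sqrt(512319)/188101 ≈ -0.0012121 - 0.0038052*I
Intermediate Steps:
O(n) = 28/3 (O(n) = 8 - 1/3*(-4) = 8 + 4/3 = 28/3)
K(l, X) = sqrt(-31/3 + X*l) (K(l, X) = sqrt(l*X + (-1 - 1*28/3)) = sqrt(X*l + (-1 - 28/3)) = sqrt(X*l - 31/3) = sqrt(-31/3 + X*l))
1/(K(-199, 286) + w(-210, -53)) = 1/(sqrt(-93 + 9*286*(-199))/3 - 76) = 1/(sqrt(-93 - 512226)/3 - 76) = 1/(sqrt(-512319)/3 - 76) = 1/((I*sqrt(512319))/3 - 76) = 1/(I*sqrt(512319)/3 - 76) = 1/(-76 + I*sqrt(512319)/3)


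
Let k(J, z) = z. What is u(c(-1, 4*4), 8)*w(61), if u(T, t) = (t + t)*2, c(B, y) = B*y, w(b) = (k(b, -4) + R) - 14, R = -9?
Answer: -864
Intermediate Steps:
w(b) = -27 (w(b) = (-4 - 9) - 14 = -13 - 14 = -27)
u(T, t) = 4*t (u(T, t) = (2*t)*2 = 4*t)
u(c(-1, 4*4), 8)*w(61) = (4*8)*(-27) = 32*(-27) = -864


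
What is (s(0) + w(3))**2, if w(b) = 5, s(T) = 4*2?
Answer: 169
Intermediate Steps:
s(T) = 8
(s(0) + w(3))**2 = (8 + 5)**2 = 13**2 = 169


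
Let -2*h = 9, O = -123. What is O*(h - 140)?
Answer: 35547/2 ≈ 17774.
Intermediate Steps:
h = -9/2 (h = -1/2*9 = -9/2 ≈ -4.5000)
O*(h - 140) = -123*(-9/2 - 140) = -123*(-289/2) = 35547/2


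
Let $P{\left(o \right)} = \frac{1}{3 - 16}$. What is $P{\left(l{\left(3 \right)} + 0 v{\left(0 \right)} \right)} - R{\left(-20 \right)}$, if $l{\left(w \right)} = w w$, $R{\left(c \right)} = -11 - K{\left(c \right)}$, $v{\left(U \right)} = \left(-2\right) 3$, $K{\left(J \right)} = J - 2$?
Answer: $- \frac{144}{13} \approx -11.077$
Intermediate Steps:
$K{\left(J \right)} = -2 + J$ ($K{\left(J \right)} = J - 2 = -2 + J$)
$v{\left(U \right)} = -6$
$R{\left(c \right)} = -9 - c$ ($R{\left(c \right)} = -11 - \left(-2 + c\right) = -9 - c$)
$l{\left(w \right)} = w^{2}$
$P{\left(o \right)} = - \frac{1}{13}$ ($P{\left(o \right)} = \frac{1}{-13} = - \frac{1}{13}$)
$P{\left(l{\left(3 \right)} + 0 v{\left(0 \right)} \right)} - R{\left(-20 \right)} = - \frac{1}{13} - \left(-9 - -20\right) = - \frac{1}{13} - \left(-9 + 20\right) = - \frac{1}{13} - 11 = - \frac{144}{13}$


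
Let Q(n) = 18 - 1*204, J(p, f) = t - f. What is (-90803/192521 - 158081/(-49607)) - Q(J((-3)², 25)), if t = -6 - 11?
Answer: 1802301847722/9550389247 ≈ 188.72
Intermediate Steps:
t = -17
J(p, f) = -17 - f
Q(n) = -186 (Q(n) = 18 - 204 = -186)
(-90803/192521 - 158081/(-49607)) - Q(J((-3)², 25)) = (-90803/192521 - 158081/(-49607)) - 1*(-186) = (-90803*1/192521 - 158081*(-1/49607)) + 186 = (-90803/192521 + 158081/49607) + 186 = 25929447780/9550389247 + 186 = 1802301847722/9550389247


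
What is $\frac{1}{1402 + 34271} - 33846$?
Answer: $- \frac{1207388357}{35673} \approx -33846.0$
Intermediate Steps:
$\frac{1}{1402 + 34271} - 33846 = \frac{1}{35673} - 33846 = - \frac{1207388357}{35673}$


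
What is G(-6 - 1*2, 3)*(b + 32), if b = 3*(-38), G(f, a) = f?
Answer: 656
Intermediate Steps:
b = -114
G(-6 - 1*2, 3)*(b + 32) = (-6 - 1*2)*(-114 + 32) = (-6 - 2)*(-82) = -8*(-82) = 656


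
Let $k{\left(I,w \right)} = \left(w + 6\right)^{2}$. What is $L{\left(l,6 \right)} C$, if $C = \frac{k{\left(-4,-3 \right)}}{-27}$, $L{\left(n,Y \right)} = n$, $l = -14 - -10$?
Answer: $\frac{4}{3} \approx 1.3333$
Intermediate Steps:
$k{\left(I,w \right)} = \left(6 + w\right)^{2}$
$l = -4$ ($l = -14 + 10 = -4$)
$C = - \frac{1}{3}$ ($C = \frac{\left(6 - 3\right)^{2}}{-27} = - \frac{3^{2}}{27} = \left(- \frac{1}{27}\right) 9 = - \frac{1}{3} \approx -0.33333$)
$L{\left(l,6 \right)} C = \left(-4\right) \left(- \frac{1}{3}\right) = \frac{4}{3}$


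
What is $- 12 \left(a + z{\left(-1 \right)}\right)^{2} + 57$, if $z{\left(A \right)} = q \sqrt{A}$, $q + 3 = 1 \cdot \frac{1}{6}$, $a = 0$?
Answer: $\frac{460}{3} \approx 153.33$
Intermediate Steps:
$q = - \frac{17}{6}$ ($q = -3 + 1 \cdot \frac{1}{6} = -3 + \frac{1}{6} = - \frac{17}{6} \approx -2.8333$)
$z{\left(A \right)} = - \frac{17 \sqrt{A}}{6}$
$- 12 \left(a + z{\left(-1 \right)}\right)^{2} + 57 = - 12 \left(0 - \frac{17 \sqrt{-1}}{6}\right)^{2} + 57 = - 12 \left(0 - \frac{17 i}{6}\right)^{2} + 57 = - 12 \left(- \frac{17 i}{6}\right)^{2} + 57 = \left(-12\right) \left(- \frac{289}{36}\right) + 57 = \frac{289}{3} + 57 = \frac{460}{3}$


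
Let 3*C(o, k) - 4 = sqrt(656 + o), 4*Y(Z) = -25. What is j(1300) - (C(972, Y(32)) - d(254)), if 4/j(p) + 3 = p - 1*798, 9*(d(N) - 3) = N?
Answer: 134267/4491 - 2*sqrt(407)/3 ≈ 16.447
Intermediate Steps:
Y(Z) = -25/4 (Y(Z) = (1/4)*(-25) = -25/4)
d(N) = 3 + N/9
C(o, k) = 4/3 + sqrt(656 + o)/3
j(p) = 4/(-801 + p) (j(p) = 4/(-3 + (p - 1*798)) = 4/(-3 + (p - 798)) = 4/(-3 + (-798 + p)) = 4/(-801 + p))
j(1300) - (C(972, Y(32)) - d(254)) = 4/(-801 + 1300) - ((4/3 + sqrt(656 + 972)/3) - (3 + (1/9)*254)) = 4/499 - ((4/3 + sqrt(1628)/3) - (3 + 254/9)) = 4*(1/499) - ((4/3 + (2*sqrt(407))/3) - 1*281/9) = 4/499 - ((4/3 + 2*sqrt(407)/3) - 281/9) = 4/499 - (-269/9 + 2*sqrt(407)/3) = 4/499 + (269/9 - 2*sqrt(407)/3) = 134267/4491 - 2*sqrt(407)/3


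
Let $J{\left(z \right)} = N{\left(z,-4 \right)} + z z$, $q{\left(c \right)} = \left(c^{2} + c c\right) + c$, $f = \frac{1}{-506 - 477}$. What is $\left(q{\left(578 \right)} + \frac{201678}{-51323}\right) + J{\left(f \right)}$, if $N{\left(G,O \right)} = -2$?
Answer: $\frac{33164726233272549}{49592850347} \approx 6.6874 \cdot 10^{5}$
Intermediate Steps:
$f = - \frac{1}{983}$ ($f = \frac{1}{-983} = - \frac{1}{983} \approx -0.0010173$)
$q{\left(c \right)} = c + 2 c^{2}$ ($q{\left(c \right)} = \left(c^{2} + c^{2}\right) + c = 2 c^{2} + c = c + 2 c^{2}$)
$J{\left(z \right)} = -2 + z^{2}$ ($J{\left(z \right)} = -2 + z z = -2 + z^{2}$)
$\left(q{\left(578 \right)} + \frac{201678}{-51323}\right) + J{\left(f \right)} = \left(578 \left(1 + 2 \cdot 578\right) + \frac{201678}{-51323}\right) - \left(2 - \left(- \frac{1}{983}\right)^{2}\right) = \left(578 \left(1 + 1156\right) + 201678 \left(- \frac{1}{51323}\right)\right) + \left(-2 + \frac{1}{966289}\right) = \left(578 \cdot 1157 - \frac{201678}{51323}\right) - \frac{1932577}{966289} = \left(668746 - \frac{201678}{51323}\right) - \frac{1932577}{966289} = \frac{34321849280}{51323} - \frac{1932577}{966289} = \frac{33164726233272549}{49592850347}$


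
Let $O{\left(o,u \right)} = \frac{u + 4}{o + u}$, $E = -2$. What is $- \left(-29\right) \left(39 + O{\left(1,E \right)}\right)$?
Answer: $1073$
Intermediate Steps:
$O{\left(o,u \right)} = \frac{4 + u}{o + u}$
$- \left(-29\right) \left(39 + O{\left(1,E \right)}\right) = - \left(-29\right) \left(39 + \frac{4 - 2}{1 - 2}\right) = - \left(-29\right) \left(39 + \frac{1}{-1} \cdot 2\right) = - \left(-29\right) \left(39 - 2\right) = - \left(-29\right) 37 = \left(-1\right) \left(-1073\right) = 1073$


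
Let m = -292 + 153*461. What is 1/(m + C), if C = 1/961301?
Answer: 961301/67522743542 ≈ 1.4237e-5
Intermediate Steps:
C = 1/961301 ≈ 1.0403e-6
m = 70241 (m = -292 + 70533 = 70241)
1/(m + C) = 1/(70241 + 1/961301) = 1/(67522743542/961301) = 961301/67522743542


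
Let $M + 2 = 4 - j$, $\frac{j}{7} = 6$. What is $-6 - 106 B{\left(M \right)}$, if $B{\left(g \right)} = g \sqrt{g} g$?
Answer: $-6 - 339200 i \sqrt{10} \approx -6.0 - 1.0726 \cdot 10^{6} i$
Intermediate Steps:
$j = 42$ ($j = 7 \cdot 6 = 42$)
$M = -40$ ($M = -2 + \left(4 - 42\right) = -2 - 38 = -40$)
$B{\left(g \right)} = g^{\frac{5}{2}}$ ($B{\left(g \right)} = g^{\frac{3}{2}} g = g^{\frac{5}{2}}$)
$-6 - 106 B{\left(M \right)} = -6 - 106 \left(-40\right)^{\frac{5}{2}} = -6 - 106 \cdot 3200 i \sqrt{10} = -6 - 339200 i \sqrt{10}$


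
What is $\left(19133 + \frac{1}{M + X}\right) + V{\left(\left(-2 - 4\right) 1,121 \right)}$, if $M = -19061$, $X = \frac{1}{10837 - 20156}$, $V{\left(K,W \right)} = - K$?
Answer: $\frac{3399650225621}{177629460} \approx 19139.0$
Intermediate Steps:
$X = - \frac{1}{9319}$ ($X = \frac{1}{-9319} = - \frac{1}{9319} \approx -0.00010731$)
$\left(19133 + \frac{1}{M + X}\right) + V{\left(\left(-2 - 4\right) 1,121 \right)} = \left(19133 + \frac{1}{-19061 - \frac{1}{9319}}\right) - \left(-2 - 4\right) 1 = \left(19133 + \frac{1}{- \frac{177629460}{9319}}\right) - \left(-6\right) 1 = \left(19133 - \frac{9319}{177629460}\right) - -6 = \frac{3398584448861}{177629460} + 6 = \frac{3399650225621}{177629460}$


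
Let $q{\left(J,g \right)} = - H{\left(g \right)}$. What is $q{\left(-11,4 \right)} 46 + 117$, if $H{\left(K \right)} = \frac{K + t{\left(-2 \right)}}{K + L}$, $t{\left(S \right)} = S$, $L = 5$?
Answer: $\frac{961}{9} \approx 106.78$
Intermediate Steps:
$H{\left(K \right)} = \frac{-2 + K}{5 + K}$ ($H{\left(K \right)} = \frac{K - 2}{K + 5} = \frac{-2 + K}{5 + K}$)
$q{\left(J,g \right)} = - \frac{-2 + g}{5 + g}$
$q{\left(-11,4 \right)} 46 + 117 = \frac{2 - 4}{5 + 4} \cdot 46 + 117 = \frac{2 - 4}{9} \cdot 46 + 117 = \frac{1}{9} \left(-2\right) 46 + 117 = \left(- \frac{2}{9}\right) 46 + 117 = - \frac{92}{9} + 117 = \frac{961}{9}$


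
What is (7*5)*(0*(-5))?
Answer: 0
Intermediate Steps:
(7*5)*(0*(-5)) = 35*0 = 0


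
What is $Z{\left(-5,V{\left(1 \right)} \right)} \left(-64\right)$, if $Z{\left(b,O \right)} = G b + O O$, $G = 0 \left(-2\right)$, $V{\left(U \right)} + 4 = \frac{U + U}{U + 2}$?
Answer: $- \frac{6400}{9} \approx -711.11$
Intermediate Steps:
$V{\left(U \right)} = -4 + \frac{2 U}{2 + U}$ ($V{\left(U \right)} = -4 + \frac{U + U}{U + 2} = -4 + \frac{2 U}{2 + U}$)
$G = 0$
$Z{\left(b,O \right)} = O^{2}$ ($Z{\left(b,O \right)} = 0 b + O O = 0 + O^{2} = O^{2}$)
$Z{\left(-5,V{\left(1 \right)} \right)} \left(-64\right) = \left(\frac{2 \left(-4 - 1\right)}{2 + 1}\right)^{2} \left(-64\right) = \left(\frac{2 \left(-4 - 1\right)}{3}\right)^{2} \left(-64\right) = \left(2 \cdot \frac{1}{3} \left(-5\right)\right)^{2} \left(-64\right) = \left(- \frac{10}{3}\right)^{2} \left(-64\right) = \frac{100}{9} \left(-64\right) = - \frac{6400}{9}$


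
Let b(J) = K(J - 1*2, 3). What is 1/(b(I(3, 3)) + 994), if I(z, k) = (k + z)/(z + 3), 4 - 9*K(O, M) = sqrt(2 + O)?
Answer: 3/2983 ≈ 0.0010057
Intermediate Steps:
K(O, M) = 4/9 - sqrt(2 + O)/9
I(z, k) = (k + z)/(3 + z)
b(J) = 4/9 - sqrt(J)/9 (b(J) = 4/9 - sqrt(2 + (J - 1*2))/9 = 4/9 - sqrt(2 + (J - 2))/9 = 4/9 - sqrt(2 + (-2 + J))/9 = 4/9 - sqrt(J)/9)
1/(b(I(3, 3)) + 994) = 1/((4/9 - sqrt((3 + 3)/(3 + 3))/9) + 994) = 1/((4/9 - sqrt(6/6)/9) + 994) = 1/((4/9 - sqrt((1/6)*6)/9) + 994) = 1/((4/9 - sqrt(1)/9) + 994) = 1/((4/9 - 1/9*1) + 994) = 1/((4/9 - 1/9) + 994) = 1/(1/3 + 994) = 1/(2983/3) = 3/2983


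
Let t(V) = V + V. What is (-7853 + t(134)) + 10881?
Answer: 3296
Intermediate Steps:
t(V) = 2*V
(-7853 + t(134)) + 10881 = (-7853 + 2*134) + 10881 = (-7853 + 268) + 10881 = -7585 + 10881 = 3296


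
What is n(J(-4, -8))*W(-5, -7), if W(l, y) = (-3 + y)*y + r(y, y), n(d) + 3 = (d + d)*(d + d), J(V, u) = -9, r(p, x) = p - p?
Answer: 22470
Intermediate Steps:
r(p, x) = 0
n(d) = -3 + 4*d² (n(d) = -3 + (d + d)*(d + d) = -3 + (2*d)*(2*d) = -3 + 4*d²)
W(l, y) = y*(-3 + y) (W(l, y) = (-3 + y)*y + 0 = y*(-3 + y) + 0 = y*(-3 + y))
n(J(-4, -8))*W(-5, -7) = (-3 + 4*(-9)²)*(-7*(-3 - 7)) = (-3 + 4*81)*(-7*(-10)) = (-3 + 324)*70 = 321*70 = 22470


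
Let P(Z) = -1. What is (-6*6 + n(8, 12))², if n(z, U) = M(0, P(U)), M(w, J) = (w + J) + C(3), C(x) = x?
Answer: 1156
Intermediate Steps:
M(w, J) = 3 + J + w (M(w, J) = (w + J) + 3 = (J + w) + 3 = 3 + J + w)
n(z, U) = 2 (n(z, U) = 3 - 1 + 0 = 2)
(-6*6 + n(8, 12))² = (-6*6 + 2)² = (-36 + 2)² = (-34)² = 1156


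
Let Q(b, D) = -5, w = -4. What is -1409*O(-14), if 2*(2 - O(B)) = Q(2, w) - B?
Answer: 7045/2 ≈ 3522.5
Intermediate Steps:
O(B) = 9/2 + B/2 (O(B) = 2 - (-5 - B)/2 = 2 + (5/2 + B/2) = 9/2 + B/2)
-1409*O(-14) = -1409*(9/2 + (½)*(-14)) = -1409*(9/2 - 7) = -1409*(-5/2) = 7045/2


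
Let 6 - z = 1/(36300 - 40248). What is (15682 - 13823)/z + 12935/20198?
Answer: 148546244951/478470422 ≈ 310.46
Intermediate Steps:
z = 23689/3948 (z = 6 - 1/(36300 - 40248) = 6 - 1/(-3948) = 6 - 1*(-1/3948) = 6 + 1/3948 = 23689/3948 ≈ 6.0003)
(15682 - 13823)/z + 12935/20198 = (15682 - 13823)/(23689/3948) + 12935/20198 = 1859*(3948/23689) + 12935*(1/20198) = 7339332/23689 + 12935/20198 = 148546244951/478470422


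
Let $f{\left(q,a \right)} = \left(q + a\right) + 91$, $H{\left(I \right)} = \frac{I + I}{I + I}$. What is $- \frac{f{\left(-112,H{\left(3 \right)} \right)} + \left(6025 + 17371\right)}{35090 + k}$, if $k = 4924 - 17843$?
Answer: $- \frac{23376}{22171} \approx -1.0543$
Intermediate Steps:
$k = -12919$
$H{\left(I \right)} = 1$ ($H{\left(I \right)} = \frac{2 I}{2 I} = 2 I \frac{1}{2 I} = 1$)
$f{\left(q,a \right)} = 91 + a + q$ ($f{\left(q,a \right)} = \left(a + q\right) + 91 = 91 + a + q$)
$- \frac{f{\left(-112,H{\left(3 \right)} \right)} + \left(6025 + 17371\right)}{35090 + k} = - \frac{\left(91 + 1 - 112\right) + \left(6025 + 17371\right)}{35090 - 12919} = - \frac{-20 + 23396}{22171} = - \frac{23376}{22171}$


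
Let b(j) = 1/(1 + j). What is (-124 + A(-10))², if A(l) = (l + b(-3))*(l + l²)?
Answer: 1142761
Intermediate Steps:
A(l) = (-½ + l)*(l + l²) (A(l) = (l + 1/(1 - 3))*(l + l²) = (l + 1/(-2))*(l + l²) = (l - ½)*(l + l²) = (-½ + l)*(l + l²))
(-124 + A(-10))² = (-124 + (½)*(-10)*(-1 - 10 + 2*(-10)²))² = (-124 + (½)*(-10)*(-1 - 10 + 2*100))² = (-124 + (½)*(-10)*(-1 - 10 + 200))² = (-124 + (½)*(-10)*189)² = (-124 - 945)² = (-1069)² = 1142761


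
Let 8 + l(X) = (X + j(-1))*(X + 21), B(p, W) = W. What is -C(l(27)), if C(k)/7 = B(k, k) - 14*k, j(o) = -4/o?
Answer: 134680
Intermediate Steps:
l(X) = -8 + (4 + X)*(21 + X) (l(X) = -8 + (X - 4/(-1))*(X + 21) = -8 + (X - 4*(-1))*(21 + X) = -8 + (X + 4)*(21 + X) = -8 + (4 + X)*(21 + X))
C(k) = -91*k (C(k) = 7*(k - 14*k) = 7*(-13*k) = -91*k)
-C(l(27)) = -(-91)*(76 + 27² + 25*27) = -(-91)*(76 + 729 + 675) = -(-91)*1480 = -1*(-134680) = 134680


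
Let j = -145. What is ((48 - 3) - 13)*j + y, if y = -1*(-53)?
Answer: -4587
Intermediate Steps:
y = 53
((48 - 3) - 13)*j + y = ((48 - 3) - 13)*(-145) + 53 = (45 - 13)*(-145) + 53 = 32*(-145) + 53 = -4640 + 53 = -4587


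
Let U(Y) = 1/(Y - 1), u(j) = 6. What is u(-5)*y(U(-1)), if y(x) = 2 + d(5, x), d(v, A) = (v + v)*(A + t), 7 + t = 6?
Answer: -78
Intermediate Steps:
t = -1 (t = -7 + 6 = -1)
d(v, A) = 2*v*(-1 + A) (d(v, A) = (v + v)*(A - 1) = (2*v)*(-1 + A) = 2*v*(-1 + A))
U(Y) = 1/(-1 + Y)
y(x) = -8 + 10*x (y(x) = 2 + 2*5*(-1 + x) = 2 + (-10 + 10*x) = -8 + 10*x)
u(-5)*y(U(-1)) = 6*(-8 + 10/(-1 - 1)) = 6*(-8 + 10/(-2)) = 6*(-8 + 10*(-½)) = 6*(-8 - 5) = 6*(-13) = -78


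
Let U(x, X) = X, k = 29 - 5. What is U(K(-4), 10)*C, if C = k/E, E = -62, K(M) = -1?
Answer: -120/31 ≈ -3.8710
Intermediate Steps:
k = 24
C = -12/31 (C = 24/(-62) = 24*(-1/62) = -12/31 ≈ -0.38710)
U(K(-4), 10)*C = 10*(-12/31) = -120/31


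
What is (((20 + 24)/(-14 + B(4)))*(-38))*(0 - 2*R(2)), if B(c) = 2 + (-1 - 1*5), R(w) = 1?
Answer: -1672/9 ≈ -185.78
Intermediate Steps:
B(c) = -4 (B(c) = 2 + (-1 - 5) = 2 - 6 = -4)
(((20 + 24)/(-14 + B(4)))*(-38))*(0 - 2*R(2)) = (((20 + 24)/(-14 - 4))*(-38))*(0 - 2*1) = ((44/(-18))*(-38))*(0 - 2) = ((44*(-1/18))*(-38))*(-2) = -22/9*(-38)*(-2) = (836/9)*(-2) = -1672/9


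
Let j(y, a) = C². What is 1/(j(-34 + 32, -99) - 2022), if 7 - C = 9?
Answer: -1/2018 ≈ -0.00049554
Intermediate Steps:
C = -2 (C = 7 - 1*9 = 7 - 9 = -2)
j(y, a) = 4 (j(y, a) = (-2)² = 4)
1/(j(-34 + 32, -99) - 2022) = 1/(4 - 2022) = 1/(-2018) = -1/2018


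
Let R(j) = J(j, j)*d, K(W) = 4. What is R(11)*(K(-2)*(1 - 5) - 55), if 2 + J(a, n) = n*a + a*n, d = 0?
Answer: 0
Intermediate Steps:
J(a, n) = -2 + 2*a*n (J(a, n) = -2 + (n*a + a*n) = -2 + (a*n + a*n) = -2 + 2*a*n)
R(j) = 0 (R(j) = (-2 + 2*j*j)*0 = (-2 + 2*j²)*0 = 0)
R(11)*(K(-2)*(1 - 5) - 55) = 0*(4*(1 - 5) - 55) = 0*(4*(-4) - 55) = 0*(-16 - 55) = 0*(-71) = 0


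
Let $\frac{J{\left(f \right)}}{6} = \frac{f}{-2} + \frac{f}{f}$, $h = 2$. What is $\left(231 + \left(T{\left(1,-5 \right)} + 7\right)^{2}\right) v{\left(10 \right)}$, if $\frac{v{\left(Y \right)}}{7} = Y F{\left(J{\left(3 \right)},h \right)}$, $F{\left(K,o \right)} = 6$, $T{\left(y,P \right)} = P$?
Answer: $98700$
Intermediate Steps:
$J{\left(f \right)} = 6 - 3 f$ ($J{\left(f \right)} = 6 \left(\frac{f}{-2} + \frac{f}{f}\right) = 6 \left(f \left(- \frac{1}{2}\right) + 1\right) = 6 \left(- \frac{f}{2} + 1\right) = 6 \left(1 - \frac{f}{2}\right) = 6 - 3 f$)
$v{\left(Y \right)} = 42 Y$ ($v{\left(Y \right)} = 7 Y 6 = 7 \cdot 6 Y = 42 Y$)
$\left(231 + \left(T{\left(1,-5 \right)} + 7\right)^{2}\right) v{\left(10 \right)} = \left(231 + \left(-5 + 7\right)^{2}\right) 42 \cdot 10 = \left(231 + 2^{2}\right) 420 = \left(231 + 4\right) 420 = 235 \cdot 420 = 98700$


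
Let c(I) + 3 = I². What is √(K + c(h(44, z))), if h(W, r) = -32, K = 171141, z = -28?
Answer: √172162 ≈ 414.92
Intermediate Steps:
c(I) = -3 + I²
√(K + c(h(44, z))) = √(171141 + (-3 + (-32)²)) = √(171141 + (-3 + 1024)) = √(171141 + 1021) = √172162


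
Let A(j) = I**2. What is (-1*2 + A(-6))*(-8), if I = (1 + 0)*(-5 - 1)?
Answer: -272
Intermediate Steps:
I = -6 (I = 1*(-6) = -6)
A(j) = 36 (A(j) = (-6)**2 = 36)
(-1*2 + A(-6))*(-8) = (-1*2 + 36)*(-8) = (-2 + 36)*(-8) = 34*(-8) = -272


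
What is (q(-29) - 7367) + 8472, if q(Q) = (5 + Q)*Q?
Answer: 1801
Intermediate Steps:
q(Q) = Q*(5 + Q)
(q(-29) - 7367) + 8472 = (-29*(5 - 29) - 7367) + 8472 = (-29*(-24) - 7367) + 8472 = (696 - 7367) + 8472 = -6671 + 8472 = 1801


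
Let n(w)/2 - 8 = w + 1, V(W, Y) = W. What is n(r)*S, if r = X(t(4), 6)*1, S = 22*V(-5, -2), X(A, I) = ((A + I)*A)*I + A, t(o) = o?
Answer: -55660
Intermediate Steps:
X(A, I) = A + A*I*(A + I) (X(A, I) = (A*(A + I))*I + A = A*I*(A + I) + A = A + A*I*(A + I))
S = -110 (S = 22*(-5) = -110)
r = 244 (r = (4*(1 + 6² + 4*6))*1 = (4*(1 + 36 + 24))*1 = (4*61)*1 = 244*1 = 244)
n(w) = 18 + 2*w (n(w) = 16 + 2*(w + 1) = 16 + 2*(1 + w) = 16 + (2 + 2*w) = 18 + 2*w)
n(r)*S = (18 + 2*244)*(-110) = (18 + 488)*(-110) = 506*(-110) = -55660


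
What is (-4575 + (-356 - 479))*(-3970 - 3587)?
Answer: 40883370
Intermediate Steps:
(-4575 + (-356 - 479))*(-3970 - 3587) = (-4575 - 835)*(-7557) = -5410*(-7557) = 40883370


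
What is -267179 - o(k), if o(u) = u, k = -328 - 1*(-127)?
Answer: -266978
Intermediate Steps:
k = -201 (k = -328 + 127 = -201)
-267179 - o(k) = -267179 - 1*(-201) = -267179 + 201 = -266978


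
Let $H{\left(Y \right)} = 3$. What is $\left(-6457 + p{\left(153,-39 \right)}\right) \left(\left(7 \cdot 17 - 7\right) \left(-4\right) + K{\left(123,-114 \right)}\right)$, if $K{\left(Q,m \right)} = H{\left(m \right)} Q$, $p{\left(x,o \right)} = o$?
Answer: $513184$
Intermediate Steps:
$K{\left(Q,m \right)} = 3 Q$
$\left(-6457 + p{\left(153,-39 \right)}\right) \left(\left(7 \cdot 17 - 7\right) \left(-4\right) + K{\left(123,-114 \right)}\right) = \left(-6457 - 39\right) \left(\left(7 \cdot 17 - 7\right) \left(-4\right) + 3 \cdot 123\right) = - 6496 \left(\left(119 - 7\right) \left(-4\right) + 369\right) = - 6496 \left(112 \left(-4\right) + 369\right) = - 6496 \left(-448 + 369\right) = \left(-6496\right) \left(-79\right) = 513184$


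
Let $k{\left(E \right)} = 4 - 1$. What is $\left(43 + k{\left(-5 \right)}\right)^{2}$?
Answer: $2116$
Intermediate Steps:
$k{\left(E \right)} = 3$ ($k{\left(E \right)} = 4 - 1 = 3$)
$\left(43 + k{\left(-5 \right)}\right)^{2} = \left(43 + 3\right)^{2} = 46^{2} = 2116$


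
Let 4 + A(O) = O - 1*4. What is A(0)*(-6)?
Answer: 48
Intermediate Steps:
A(O) = -8 + O (A(O) = -4 + (O - 1*4) = -4 + (O - 4) = -4 + (-4 + O) = -8 + O)
A(0)*(-6) = (-8 + 0)*(-6) = -8*(-6) = 48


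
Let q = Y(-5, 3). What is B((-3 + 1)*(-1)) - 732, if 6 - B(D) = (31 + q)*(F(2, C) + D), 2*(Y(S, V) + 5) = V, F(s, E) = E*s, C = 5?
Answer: -1056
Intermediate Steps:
Y(S, V) = -5 + V/2
q = -7/2 (q = -5 + (½)*3 = -5 + 3/2 = -7/2 ≈ -3.5000)
B(D) = -269 - 55*D/2 (B(D) = 6 - (31 - 7/2)*(5*2 + D) = 6 - 55*(10 + D)/2 = 6 - (275 + 55*D/2) = 6 + (-275 - 55*D/2) = -269 - 55*D/2)
B((-3 + 1)*(-1)) - 732 = (-269 - 55*(-3 + 1)*(-1)/2) - 732 = (-269 - (-55)*(-1)) - 732 = (-269 - 55/2*2) - 732 = (-269 - 55) - 732 = -324 - 732 = -1056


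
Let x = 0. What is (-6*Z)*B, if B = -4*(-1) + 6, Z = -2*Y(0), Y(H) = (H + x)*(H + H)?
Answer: 0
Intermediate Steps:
Y(H) = 2*H² (Y(H) = (H + 0)*(H + H) = H*(2*H) = 2*H²)
Z = 0 (Z = -4*0² = -4*0 = -2*0 = 0)
B = 10 (B = 4 + 6 = 10)
(-6*Z)*B = -6*0*10 = 0*10 = 0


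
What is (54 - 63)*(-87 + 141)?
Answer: -486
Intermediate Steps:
(54 - 63)*(-87 + 141) = -9*54 = -486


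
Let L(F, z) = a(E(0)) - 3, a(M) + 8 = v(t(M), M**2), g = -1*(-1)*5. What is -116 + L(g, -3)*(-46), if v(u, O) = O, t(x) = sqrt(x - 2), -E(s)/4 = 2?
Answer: -2554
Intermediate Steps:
g = 5 (g = 1*5 = 5)
E(s) = -8 (E(s) = -4*2 = -8)
t(x) = sqrt(-2 + x)
a(M) = -8 + M**2
L(F, z) = 53 (L(F, z) = (-8 + (-8)**2) - 3 = (-8 + 64) - 3 = 56 - 3 = 53)
-116 + L(g, -3)*(-46) = -116 + 53*(-46) = -116 - 2438 = -2554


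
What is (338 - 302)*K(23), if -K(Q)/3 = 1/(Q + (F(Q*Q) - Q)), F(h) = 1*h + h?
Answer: -54/529 ≈ -0.10208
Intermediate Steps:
F(h) = 2*h (F(h) = h + h = 2*h)
K(Q) = -3/(2*Q²) (K(Q) = -3/(Q + (2*(Q*Q) - Q)) = -3/(Q + (2*Q² - Q)) = -3/(Q + (-Q + 2*Q²)) = -3*1/(2*Q²) = -3/(2*Q²))
(338 - 302)*K(23) = (338 - 302)*(-3/2/23²) = 36*(-3/2*1/529) = 36*(-3/1058) = -54/529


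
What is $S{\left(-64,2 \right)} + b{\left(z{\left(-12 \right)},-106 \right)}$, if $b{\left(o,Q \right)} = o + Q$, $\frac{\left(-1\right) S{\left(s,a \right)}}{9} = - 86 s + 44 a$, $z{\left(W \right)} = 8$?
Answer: $-50426$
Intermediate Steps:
$S{\left(s,a \right)} = - 396 a + 774 s$ ($S{\left(s,a \right)} = - 9 \left(- 86 s + 44 a\right) = - 396 a + 774 s$)
$b{\left(o,Q \right)} = Q + o$
$S{\left(-64,2 \right)} + b{\left(z{\left(-12 \right)},-106 \right)} = \left(\left(-396\right) 2 + 774 \left(-64\right)\right) + \left(-106 + 8\right) = \left(-792 - 49536\right) - 98 = -50328 - 98 = -50426$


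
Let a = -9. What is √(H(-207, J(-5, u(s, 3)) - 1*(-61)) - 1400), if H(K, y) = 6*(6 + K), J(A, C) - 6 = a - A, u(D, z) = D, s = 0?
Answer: I*√2606 ≈ 51.049*I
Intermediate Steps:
J(A, C) = -3 - A (J(A, C) = 6 + (-9 - A) = -3 - A)
H(K, y) = 36 + 6*K
√(H(-207, J(-5, u(s, 3)) - 1*(-61)) - 1400) = √((36 + 6*(-207)) - 1400) = √((36 - 1242) - 1400) = √(-1206 - 1400) = √(-2606) = I*√2606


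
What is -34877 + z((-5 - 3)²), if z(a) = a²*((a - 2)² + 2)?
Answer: 15718339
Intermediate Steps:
z(a) = a²*(2 + (-2 + a)²) (z(a) = a²*((-2 + a)² + 2) = a²*(2 + (-2 + a)²))
-34877 + z((-5 - 3)²) = -34877 + ((-5 - 3)²)²*(2 + (-2 + (-5 - 3)²)²) = -34877 + ((-8)²)²*(2 + (-2 + (-8)²)²) = -34877 + 64²*(2 + (-2 + 64)²) = -34877 + 4096*(2 + 62²) = -34877 + 4096*(2 + 3844) = -34877 + 4096*3846 = -34877 + 15753216 = 15718339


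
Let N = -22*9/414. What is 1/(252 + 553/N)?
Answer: -11/9947 ≈ -0.0011059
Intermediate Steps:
N = -11/23 (N = -198*1/414 = -11/23 ≈ -0.47826)
1/(252 + 553/N) = 1/(252 + 553/(-11/23)) = 1/(252 + 553*(-23/11)) = 1/(252 - 12719/11) = 1/(-9947/11) = -11/9947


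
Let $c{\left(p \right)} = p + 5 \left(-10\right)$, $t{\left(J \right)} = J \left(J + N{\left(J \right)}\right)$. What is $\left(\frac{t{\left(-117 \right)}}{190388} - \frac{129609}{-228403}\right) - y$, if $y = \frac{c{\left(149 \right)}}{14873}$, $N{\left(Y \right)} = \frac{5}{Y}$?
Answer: $\frac{204610062322133}{323377618141886} \approx 0.63273$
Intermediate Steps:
$t{\left(J \right)} = J \left(J + \frac{5}{J}\right)$
$c{\left(p \right)} = -50 + p$ ($c{\left(p \right)} = p - 50 = -50 + p$)
$y = \frac{99}{14873}$ ($y = \frac{-50 + 149}{14873} = 99 \cdot \frac{1}{14873} = \frac{99}{14873} \approx 0.0066564$)
$\left(\frac{t{\left(-117 \right)}}{190388} - \frac{129609}{-228403}\right) - y = \left(\frac{5 + \left(-117\right)^{2}}{190388} - \frac{129609}{-228403}\right) - \frac{99}{14873} = \left(\left(5 + 13689\right) \frac{1}{190388} - - \frac{129609}{228403}\right) - \frac{99}{14873} = \left(13694 \cdot \frac{1}{190388} + \frac{129609}{228403}\right) - \frac{99}{14873} = \left(\frac{6847}{95194} + \frac{129609}{228403}\right) - \frac{99}{14873} = \frac{13901874487}{21742595182} - \frac{99}{14873} = \frac{204610062322133}{323377618141886}$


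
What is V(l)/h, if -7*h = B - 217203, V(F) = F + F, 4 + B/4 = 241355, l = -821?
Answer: 11494/748201 ≈ 0.015362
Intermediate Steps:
B = 965404 (B = -16 + 4*241355 = -16 + 965420 = 965404)
V(F) = 2*F
h = -748201/7 (h = -(965404 - 217203)/7 = -⅐*748201 = -748201/7 ≈ -1.0689e+5)
V(l)/h = (2*(-821))/(-748201/7) = -1642*(-7/748201) = 11494/748201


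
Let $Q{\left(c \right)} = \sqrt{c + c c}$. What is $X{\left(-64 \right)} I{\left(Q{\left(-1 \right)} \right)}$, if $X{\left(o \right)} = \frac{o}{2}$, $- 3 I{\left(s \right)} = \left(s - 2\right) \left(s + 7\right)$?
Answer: $- \frac{448}{3} \approx -149.33$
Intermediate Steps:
$Q{\left(c \right)} = \sqrt{c + c^{2}}$
$I{\left(s \right)} = - \frac{\left(-2 + s\right) \left(7 + s\right)}{3}$ ($I{\left(s \right)} = - \frac{\left(s - 2\right) \left(s + 7\right)}{3} = - \frac{\left(-2 + s\right) \left(7 + s\right)}{3}$)
$X{\left(o \right)} = \frac{o}{2}$ ($X{\left(o \right)} = o \frac{1}{2} = \frac{o}{2}$)
$X{\left(-64 \right)} I{\left(Q{\left(-1 \right)} \right)} = \frac{1}{2} \left(-64\right) \left(\frac{14}{3} - \frac{5 \sqrt{- (1 - 1)}}{3} - \frac{\left(\sqrt{- (1 - 1)}\right)^{2}}{3}\right) = - 32 \left(\frac{14}{3} - \frac{5 \sqrt{\left(-1\right) 0}}{3} - \frac{\left(\sqrt{\left(-1\right) 0}\right)^{2}}{3}\right) = - 32 \left(\frac{14}{3} - \frac{5 \sqrt{0}}{3} - \frac{\left(\sqrt{0}\right)^{2}}{3}\right) = - 32 \left(\frac{14}{3} - 0 - \frac{0^{2}}{3}\right) = - 32 \left(\frac{14}{3} + 0 - 0\right) = - 32 \left(\frac{14}{3} + 0 + 0\right) = \left(-32\right) \frac{14}{3} = - \frac{448}{3}$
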